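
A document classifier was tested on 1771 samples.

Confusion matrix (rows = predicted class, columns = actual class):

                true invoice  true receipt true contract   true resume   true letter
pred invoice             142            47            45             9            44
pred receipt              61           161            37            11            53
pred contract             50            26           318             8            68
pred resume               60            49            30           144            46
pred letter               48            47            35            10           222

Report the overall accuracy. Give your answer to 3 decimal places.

Accuracy = trace / total = (142+161+318+144+222=987) / 1771 = 987/1771 = 0.557

0.557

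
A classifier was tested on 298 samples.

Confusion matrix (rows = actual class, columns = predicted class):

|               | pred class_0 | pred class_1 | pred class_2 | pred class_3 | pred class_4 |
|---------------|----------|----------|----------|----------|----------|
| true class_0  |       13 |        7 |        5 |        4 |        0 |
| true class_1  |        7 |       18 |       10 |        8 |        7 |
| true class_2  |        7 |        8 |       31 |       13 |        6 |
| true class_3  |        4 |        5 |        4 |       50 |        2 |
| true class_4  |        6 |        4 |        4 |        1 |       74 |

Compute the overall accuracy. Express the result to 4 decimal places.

Accuracy = trace / total = (13+18+31+50+74=186) / 298 = 186/298 = 0.6242

0.6242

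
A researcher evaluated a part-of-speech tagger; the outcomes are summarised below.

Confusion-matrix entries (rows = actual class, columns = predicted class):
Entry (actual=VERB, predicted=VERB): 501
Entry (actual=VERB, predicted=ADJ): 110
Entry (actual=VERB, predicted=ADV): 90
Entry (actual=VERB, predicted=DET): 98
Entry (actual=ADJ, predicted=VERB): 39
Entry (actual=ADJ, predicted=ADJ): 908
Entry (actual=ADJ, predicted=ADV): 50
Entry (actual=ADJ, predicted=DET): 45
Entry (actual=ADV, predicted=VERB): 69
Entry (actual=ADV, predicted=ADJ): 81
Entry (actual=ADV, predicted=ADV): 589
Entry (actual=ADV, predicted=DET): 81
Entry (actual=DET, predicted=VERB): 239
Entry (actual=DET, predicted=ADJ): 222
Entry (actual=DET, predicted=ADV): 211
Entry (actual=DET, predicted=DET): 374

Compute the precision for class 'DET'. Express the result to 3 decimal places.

0.625

Take TP from the diagonal, FP from the rest of the 'DET' prediction marginal, FN from the rest of the 'DET' actual marginal.
precision = TP/(TP+FP).
DET: TP=374, FP=98+45+81=224 → 374/598 = 0.6254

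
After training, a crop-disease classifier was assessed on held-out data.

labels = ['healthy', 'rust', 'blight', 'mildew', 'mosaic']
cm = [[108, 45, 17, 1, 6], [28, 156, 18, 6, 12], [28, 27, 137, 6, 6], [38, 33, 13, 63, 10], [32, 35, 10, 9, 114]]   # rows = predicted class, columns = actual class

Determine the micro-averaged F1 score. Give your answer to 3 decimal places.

Micro-averaging pools counts across classes: ΣTP=578, ΣFP=380, ΣFN=380.
Micro-F1 score = 2·TP/(2·TP+FP+FN) on pooled counts = 0.603 (equals overall accuracy in single-label multiclass).

0.603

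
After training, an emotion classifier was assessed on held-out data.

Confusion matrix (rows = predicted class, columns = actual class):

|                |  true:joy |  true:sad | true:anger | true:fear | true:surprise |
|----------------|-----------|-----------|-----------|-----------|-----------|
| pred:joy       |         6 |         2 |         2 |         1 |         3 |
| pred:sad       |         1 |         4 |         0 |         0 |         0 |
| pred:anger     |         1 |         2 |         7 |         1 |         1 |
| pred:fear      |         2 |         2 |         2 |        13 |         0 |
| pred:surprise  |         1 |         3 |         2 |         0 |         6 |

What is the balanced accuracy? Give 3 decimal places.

0.572

Balanced accuracy = mean of per-class recall.
  joy: recall = 6/11 = 0.5455
  sad: recall = 4/13 = 0.3077
  anger: recall = 7/13 = 0.5385
  fear: recall = 13/15 = 0.8667
  surprise: recall = 6/10 = 0.6000
Mean = (0.5455 + 0.3077 + 0.5385 + 0.8667 + 0.6000) / 5 = 0.572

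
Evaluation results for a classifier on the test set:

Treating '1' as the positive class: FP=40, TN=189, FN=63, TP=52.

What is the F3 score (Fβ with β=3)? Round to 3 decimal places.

0.461

Fβ = (1+β²)·TP / ((1+β²)·TP + β²·FN + FP), with β²=9
= 10·52 / (10·52 + 9·63 + 40) = 0.461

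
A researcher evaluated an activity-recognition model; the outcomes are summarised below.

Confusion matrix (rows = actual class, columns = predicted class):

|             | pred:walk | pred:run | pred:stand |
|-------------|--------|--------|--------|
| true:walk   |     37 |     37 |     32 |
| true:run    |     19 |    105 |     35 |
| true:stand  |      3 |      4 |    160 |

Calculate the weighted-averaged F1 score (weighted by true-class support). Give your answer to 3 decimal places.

0.677

Per-class F1 score (2·TP/(2·TP+FP+FN)):
  walk: TP=37, FP=19+3=22, FN=37+32=69 → 74/165 = 0.4485
  run: TP=105, FP=37+4=41, FN=19+35=54 → 210/305 = 0.6885
  stand: TP=160, FP=32+35=67, FN=3+4=7 → 320/394 = 0.8122
Weighted-F1 score = Σ (supportᵢ/N)·F1 scoreᵢ with N=432: (106/432)·0.4485 + (159/432)·0.6885 + (167/432)·0.8122 = 0.677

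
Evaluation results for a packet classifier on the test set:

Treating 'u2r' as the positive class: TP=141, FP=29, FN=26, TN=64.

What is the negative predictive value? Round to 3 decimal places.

NPV = TN/(TN+FN) = 64/(64+26) = 0.711

0.711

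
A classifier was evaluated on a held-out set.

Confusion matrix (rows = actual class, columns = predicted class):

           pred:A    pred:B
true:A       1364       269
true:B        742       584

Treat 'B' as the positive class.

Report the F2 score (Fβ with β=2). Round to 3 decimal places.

Fβ = (1+β²)·TP / ((1+β²)·TP + β²·FN + FP), with β²=4
= 5·584 / (5·584 + 4·742 + 269) = 0.474

0.474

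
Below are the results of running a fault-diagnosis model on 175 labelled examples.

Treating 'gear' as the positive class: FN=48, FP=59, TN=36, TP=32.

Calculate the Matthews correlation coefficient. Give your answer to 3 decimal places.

MCC = (TP·TN − FP·FN) / √((TP+FP)(TP+FN)(TN+FP)(TN+FN))
Numerator = 32·36 − 59·48 = -1680
Denominator = √(91·80·95·84) = √58094400 = 7621.9682
MCC = -1680 / 7621.9682 = -0.220

-0.220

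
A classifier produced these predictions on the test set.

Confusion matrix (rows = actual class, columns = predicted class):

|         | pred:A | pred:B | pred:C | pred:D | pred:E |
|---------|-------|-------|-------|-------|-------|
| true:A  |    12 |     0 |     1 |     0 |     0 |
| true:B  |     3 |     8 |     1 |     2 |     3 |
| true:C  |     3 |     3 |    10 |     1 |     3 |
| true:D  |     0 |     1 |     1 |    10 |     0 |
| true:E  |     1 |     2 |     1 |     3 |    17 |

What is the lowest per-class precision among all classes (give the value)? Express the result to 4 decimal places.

0.5714

Per-class precision (TP/(TP+FP)):
  A: TP=12, FP=3+3+0+1=7 → 12/19 = 0.63158
  B: TP=8, FP=0+3+1+2=6 → 8/14 = 0.57143
  C: TP=10, FP=1+1+1+1=4 → 10/14 = 0.71429
  D: TP=10, FP=0+2+1+3=6 → 10/16 = 0.62500
  E: TP=17, FP=0+3+3+0=6 → 17/23 = 0.73913
Lowest is class 'B' with precision = 0.5714.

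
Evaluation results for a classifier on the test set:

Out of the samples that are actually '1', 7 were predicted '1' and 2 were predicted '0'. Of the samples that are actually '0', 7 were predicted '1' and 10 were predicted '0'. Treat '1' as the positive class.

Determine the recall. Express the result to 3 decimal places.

0.778

Recall = TP/(TP+FN) = 7/(7+2) = 7/9 = 0.778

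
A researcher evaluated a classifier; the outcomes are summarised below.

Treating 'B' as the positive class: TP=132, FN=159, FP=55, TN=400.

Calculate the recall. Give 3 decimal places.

0.454

Recall = TP/(TP+FN) = 132/(132+159) = 132/291 = 0.454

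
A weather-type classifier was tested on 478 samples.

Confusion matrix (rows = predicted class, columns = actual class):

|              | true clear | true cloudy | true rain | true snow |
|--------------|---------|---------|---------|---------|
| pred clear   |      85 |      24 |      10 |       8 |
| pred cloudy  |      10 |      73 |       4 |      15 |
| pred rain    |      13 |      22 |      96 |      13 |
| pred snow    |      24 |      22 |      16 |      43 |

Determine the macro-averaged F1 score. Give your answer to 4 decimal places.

Per-class F1 score (2·TP/(2·TP+FP+FN)):
  clear: TP=85, FP=24+10+8=42, FN=10+13+24=47 → 170/259 = 0.65637
  cloudy: TP=73, FP=10+4+15=29, FN=24+22+22=68 → 146/243 = 0.60082
  rain: TP=96, FP=13+22+13=48, FN=10+4+16=30 → 192/270 = 0.71111
  snow: TP=43, FP=24+22+16=62, FN=8+15+13=36 → 86/184 = 0.46739
Macro-F1 score = mean = (0.65637 + 0.60082 + 0.71111 + 0.46739) / 4 = 0.6089

0.6089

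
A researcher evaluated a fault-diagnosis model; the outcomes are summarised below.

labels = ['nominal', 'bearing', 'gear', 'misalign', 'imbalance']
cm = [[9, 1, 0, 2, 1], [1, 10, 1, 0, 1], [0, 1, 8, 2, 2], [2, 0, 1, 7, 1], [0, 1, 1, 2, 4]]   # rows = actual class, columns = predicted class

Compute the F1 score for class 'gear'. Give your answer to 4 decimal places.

0.6667

Take TP from the diagonal, FP from the rest of the 'gear' prediction marginal, FN from the rest of the 'gear' actual marginal.
F1 score = 2·TP/(2·TP+FP+FN).
gear: TP=8, FP=0+1+1+1=3, FN=0+1+2+2=5 → 16/24 = 0.66667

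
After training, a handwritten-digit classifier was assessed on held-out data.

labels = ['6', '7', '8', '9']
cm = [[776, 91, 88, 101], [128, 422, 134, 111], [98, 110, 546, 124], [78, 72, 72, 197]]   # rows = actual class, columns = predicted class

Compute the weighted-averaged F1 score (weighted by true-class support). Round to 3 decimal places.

0.619

Per-class F1 score (2·TP/(2·TP+FP+FN)):
  6: TP=776, FP=128+98+78=304, FN=91+88+101=280 → 1552/2136 = 0.7266
  7: TP=422, FP=91+110+72=273, FN=128+134+111=373 → 844/1490 = 0.5664
  8: TP=546, FP=88+134+72=294, FN=98+110+124=332 → 1092/1718 = 0.6356
  9: TP=197, FP=101+111+124=336, FN=78+72+72=222 → 394/952 = 0.4139
Weighted-F1 score = Σ (supportᵢ/N)·F1 scoreᵢ with N=3148: (1056/3148)·0.7266 + (795/3148)·0.5664 + (878/3148)·0.6356 + (419/3148)·0.4139 = 0.619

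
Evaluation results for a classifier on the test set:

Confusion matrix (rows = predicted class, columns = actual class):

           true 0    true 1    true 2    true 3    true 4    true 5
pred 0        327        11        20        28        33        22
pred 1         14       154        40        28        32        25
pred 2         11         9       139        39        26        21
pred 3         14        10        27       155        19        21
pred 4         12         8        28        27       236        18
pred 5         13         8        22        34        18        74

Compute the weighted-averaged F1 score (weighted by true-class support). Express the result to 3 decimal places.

Per-class F1 score (2·TP/(2·TP+FP+FN)):
  0: TP=327, FP=11+20+28+33+22=114, FN=14+11+14+12+13=64 → 654/832 = 0.7861
  1: TP=154, FP=14+40+28+32+25=139, FN=11+9+10+8+8=46 → 308/493 = 0.6247
  2: TP=139, FP=11+9+39+26+21=106, FN=20+40+27+28+22=137 → 278/521 = 0.5336
  3: TP=155, FP=14+10+27+19+21=91, FN=28+28+39+27+34=156 → 310/557 = 0.5566
  4: TP=236, FP=12+8+28+27+18=93, FN=33+32+26+19+18=128 → 472/693 = 0.6811
  5: TP=74, FP=13+8+22+34+18=95, FN=22+25+21+21+18=107 → 148/350 = 0.4229
Weighted-F1 score = Σ (supportᵢ/N)·F1 scoreᵢ with N=1723: (391/1723)·0.7861 + (200/1723)·0.6247 + (276/1723)·0.5336 + (311/1723)·0.5566 + (364/1723)·0.6811 + (181/1723)·0.4229 = 0.625

0.625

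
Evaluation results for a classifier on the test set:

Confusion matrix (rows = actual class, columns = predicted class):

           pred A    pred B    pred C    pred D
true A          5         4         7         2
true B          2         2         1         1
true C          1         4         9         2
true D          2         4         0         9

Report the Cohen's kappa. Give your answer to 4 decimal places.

0.2760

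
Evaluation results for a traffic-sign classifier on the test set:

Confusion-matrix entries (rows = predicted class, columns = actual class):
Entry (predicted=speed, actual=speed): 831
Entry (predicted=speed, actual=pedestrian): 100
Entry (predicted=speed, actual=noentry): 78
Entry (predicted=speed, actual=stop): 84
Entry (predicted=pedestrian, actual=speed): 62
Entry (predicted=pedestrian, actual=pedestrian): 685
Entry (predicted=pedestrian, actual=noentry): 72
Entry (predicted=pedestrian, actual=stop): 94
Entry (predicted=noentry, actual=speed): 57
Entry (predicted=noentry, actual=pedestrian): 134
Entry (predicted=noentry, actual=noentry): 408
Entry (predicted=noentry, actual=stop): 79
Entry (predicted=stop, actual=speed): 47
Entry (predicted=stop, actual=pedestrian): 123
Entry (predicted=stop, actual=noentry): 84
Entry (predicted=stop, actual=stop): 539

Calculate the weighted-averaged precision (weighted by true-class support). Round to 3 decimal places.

Per-class precision (TP/(TP+FP)):
  speed: TP=831, FP=100+78+84=262 → 831/1093 = 0.7603
  pedestrian: TP=685, FP=62+72+94=228 → 685/913 = 0.7503
  noentry: TP=408, FP=57+134+79=270 → 408/678 = 0.6018
  stop: TP=539, FP=47+123+84=254 → 539/793 = 0.6797
Weighted-precision = Σ (supportᵢ/N)·precisionᵢ with N=3477: (997/3477)·0.7603 + (1042/3477)·0.7503 + (642/3477)·0.6018 + (796/3477)·0.6797 = 0.710

0.710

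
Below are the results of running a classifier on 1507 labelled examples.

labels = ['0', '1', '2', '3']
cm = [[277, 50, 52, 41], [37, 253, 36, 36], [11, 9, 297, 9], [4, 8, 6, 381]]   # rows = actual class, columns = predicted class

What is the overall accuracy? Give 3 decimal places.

0.802

Accuracy = trace / total = (277+253+297+381=1208) / 1507 = 1208/1507 = 0.802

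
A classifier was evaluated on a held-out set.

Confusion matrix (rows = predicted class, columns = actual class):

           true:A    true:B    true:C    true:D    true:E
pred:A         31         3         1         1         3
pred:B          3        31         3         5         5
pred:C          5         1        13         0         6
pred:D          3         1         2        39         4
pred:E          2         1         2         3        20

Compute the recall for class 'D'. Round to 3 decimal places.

recall = TP/(TP+FN).
D: TP=39, FN=1+5+0+3=9 → 39/48 = 0.8125

0.813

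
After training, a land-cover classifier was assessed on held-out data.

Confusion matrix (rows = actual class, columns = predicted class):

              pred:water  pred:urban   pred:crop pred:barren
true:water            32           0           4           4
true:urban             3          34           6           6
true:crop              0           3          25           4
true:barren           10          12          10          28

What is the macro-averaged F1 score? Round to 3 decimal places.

Per-class F1 score (2·TP/(2·TP+FP+FN)):
  water: TP=32, FP=3+0+10=13, FN=0+4+4=8 → 64/85 = 0.7529
  urban: TP=34, FP=0+3+12=15, FN=3+6+6=15 → 68/98 = 0.6939
  crop: TP=25, FP=4+6+10=20, FN=0+3+4=7 → 50/77 = 0.6494
  barren: TP=28, FP=4+6+4=14, FN=10+12+10=32 → 56/102 = 0.5490
Macro-F1 score = mean = (0.7529 + 0.6939 + 0.6494 + 0.5490) / 4 = 0.661

0.661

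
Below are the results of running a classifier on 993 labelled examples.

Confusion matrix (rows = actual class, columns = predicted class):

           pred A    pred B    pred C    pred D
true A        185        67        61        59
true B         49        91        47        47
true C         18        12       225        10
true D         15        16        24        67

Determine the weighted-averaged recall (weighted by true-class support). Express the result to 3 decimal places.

0.572

Per-class recall (TP/(TP+FN)):
  A: TP=185, FN=67+61+59=187 → 185/372 = 0.4973
  B: TP=91, FN=49+47+47=143 → 91/234 = 0.3889
  C: TP=225, FN=18+12+10=40 → 225/265 = 0.8491
  D: TP=67, FN=15+16+24=55 → 67/122 = 0.5492
Weighted-recall = Σ (supportᵢ/N)·recallᵢ with N=993: (372/993)·0.4973 + (234/993)·0.3889 + (265/993)·0.8491 + (122/993)·0.5492 = 0.572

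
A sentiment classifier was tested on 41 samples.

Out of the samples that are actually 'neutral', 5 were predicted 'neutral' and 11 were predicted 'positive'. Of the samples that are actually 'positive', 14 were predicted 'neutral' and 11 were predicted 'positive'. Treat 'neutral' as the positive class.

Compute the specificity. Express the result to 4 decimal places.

0.4400

Specificity = TN/(TN+FP) = 11/(11+14) = 0.4400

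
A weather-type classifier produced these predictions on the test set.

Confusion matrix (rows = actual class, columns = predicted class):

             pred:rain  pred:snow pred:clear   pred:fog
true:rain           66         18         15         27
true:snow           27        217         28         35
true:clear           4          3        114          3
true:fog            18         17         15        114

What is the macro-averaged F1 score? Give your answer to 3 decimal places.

Per-class F1 score (2·TP/(2·TP+FP+FN)):
  rain: TP=66, FP=27+4+18=49, FN=18+15+27=60 → 132/241 = 0.5477
  snow: TP=217, FP=18+3+17=38, FN=27+28+35=90 → 434/562 = 0.7722
  clear: TP=114, FP=15+28+15=58, FN=4+3+3=10 → 228/296 = 0.7703
  fog: TP=114, FP=27+35+3=65, FN=18+17+15=50 → 228/343 = 0.6647
Macro-F1 score = mean = (0.5477 + 0.7722 + 0.7703 + 0.6647) / 4 = 0.689

0.689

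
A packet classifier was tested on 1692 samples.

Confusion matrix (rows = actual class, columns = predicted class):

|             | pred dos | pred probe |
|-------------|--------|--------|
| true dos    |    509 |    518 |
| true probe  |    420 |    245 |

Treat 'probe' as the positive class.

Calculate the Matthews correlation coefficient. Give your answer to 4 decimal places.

-0.1335

MCC = (TP·TN − FP·FN) / √((TP+FP)(TP+FN)(TN+FP)(TN+FN))
Numerator = 245·509 − 518·420 = -92855
Denominator = √(763·665·1027·929) = √484096943785 = 695770.7552
MCC = -92855 / 695770.7552 = -0.1335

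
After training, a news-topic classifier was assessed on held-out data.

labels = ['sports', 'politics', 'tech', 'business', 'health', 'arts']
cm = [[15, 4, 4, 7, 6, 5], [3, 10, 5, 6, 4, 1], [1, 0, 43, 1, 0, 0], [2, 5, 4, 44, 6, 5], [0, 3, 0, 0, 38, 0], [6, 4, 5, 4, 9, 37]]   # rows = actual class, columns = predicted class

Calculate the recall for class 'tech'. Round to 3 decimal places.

0.956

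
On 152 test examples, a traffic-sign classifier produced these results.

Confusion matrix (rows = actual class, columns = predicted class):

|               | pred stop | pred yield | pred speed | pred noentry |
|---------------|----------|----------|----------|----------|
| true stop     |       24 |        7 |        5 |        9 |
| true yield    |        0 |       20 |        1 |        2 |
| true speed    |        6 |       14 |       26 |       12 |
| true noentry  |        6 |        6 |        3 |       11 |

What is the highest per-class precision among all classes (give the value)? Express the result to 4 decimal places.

Per-class precision (TP/(TP+FP)):
  stop: TP=24, FP=0+6+6=12 → 24/36 = 0.66667
  yield: TP=20, FP=7+14+6=27 → 20/47 = 0.42553
  speed: TP=26, FP=5+1+3=9 → 26/35 = 0.74286
  noentry: TP=11, FP=9+2+12=23 → 11/34 = 0.32353
Highest is class 'speed' with precision = 0.7429.

0.7429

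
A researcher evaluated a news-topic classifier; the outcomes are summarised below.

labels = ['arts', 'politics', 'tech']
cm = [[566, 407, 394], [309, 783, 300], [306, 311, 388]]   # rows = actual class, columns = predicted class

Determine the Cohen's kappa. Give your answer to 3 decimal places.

0.186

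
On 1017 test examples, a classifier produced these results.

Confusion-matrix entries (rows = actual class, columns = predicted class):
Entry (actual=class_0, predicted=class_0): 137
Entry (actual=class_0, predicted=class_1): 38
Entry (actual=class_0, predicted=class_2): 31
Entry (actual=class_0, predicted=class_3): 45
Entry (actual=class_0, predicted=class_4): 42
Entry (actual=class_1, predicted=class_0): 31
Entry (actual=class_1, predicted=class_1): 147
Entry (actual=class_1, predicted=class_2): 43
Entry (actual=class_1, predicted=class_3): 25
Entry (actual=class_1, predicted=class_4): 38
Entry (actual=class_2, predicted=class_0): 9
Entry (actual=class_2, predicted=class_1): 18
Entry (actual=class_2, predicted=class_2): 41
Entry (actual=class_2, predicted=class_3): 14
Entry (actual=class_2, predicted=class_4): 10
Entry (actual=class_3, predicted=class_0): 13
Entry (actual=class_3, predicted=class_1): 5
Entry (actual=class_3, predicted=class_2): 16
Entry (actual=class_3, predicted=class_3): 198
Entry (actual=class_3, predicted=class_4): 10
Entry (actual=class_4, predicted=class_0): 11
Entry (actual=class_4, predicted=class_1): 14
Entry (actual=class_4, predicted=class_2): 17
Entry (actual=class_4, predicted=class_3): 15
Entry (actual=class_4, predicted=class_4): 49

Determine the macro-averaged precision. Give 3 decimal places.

0.523

Per-class precision (TP/(TP+FP)):
  class_0: TP=137, FP=31+9+13+11=64 → 137/201 = 0.6816
  class_1: TP=147, FP=38+18+5+14=75 → 147/222 = 0.6622
  class_2: TP=41, FP=31+43+16+17=107 → 41/148 = 0.2770
  class_3: TP=198, FP=45+25+14+15=99 → 198/297 = 0.6667
  class_4: TP=49, FP=42+38+10+10=100 → 49/149 = 0.3289
Macro-precision = mean = (0.6816 + 0.6622 + 0.2770 + 0.6667 + 0.3289) / 5 = 0.523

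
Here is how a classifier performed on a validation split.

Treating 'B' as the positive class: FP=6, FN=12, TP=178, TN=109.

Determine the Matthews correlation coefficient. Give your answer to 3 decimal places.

MCC = (TP·TN − FP·FN) / √((TP+FP)(TP+FN)(TN+FP)(TN+FN))
Numerator = 178·109 − 6·12 = 19330
Denominator = √(184·190·115·121) = √486468400 = 22056.0287
MCC = 19330 / 22056.0287 = 0.876

0.876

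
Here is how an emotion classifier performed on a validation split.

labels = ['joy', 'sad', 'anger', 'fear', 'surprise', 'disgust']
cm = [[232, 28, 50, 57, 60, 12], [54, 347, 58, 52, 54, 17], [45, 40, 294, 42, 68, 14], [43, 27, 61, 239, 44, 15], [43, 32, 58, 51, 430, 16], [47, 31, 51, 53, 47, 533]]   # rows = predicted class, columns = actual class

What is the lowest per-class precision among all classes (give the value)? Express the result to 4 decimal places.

Per-class precision (TP/(TP+FP)):
  joy: TP=232, FP=28+50+57+60+12=207 → 232/439 = 0.52847
  sad: TP=347, FP=54+58+52+54+17=235 → 347/582 = 0.59622
  anger: TP=294, FP=45+40+42+68+14=209 → 294/503 = 0.58449
  fear: TP=239, FP=43+27+61+44+15=190 → 239/429 = 0.55711
  surprise: TP=430, FP=43+32+58+51+16=200 → 430/630 = 0.68254
  disgust: TP=533, FP=47+31+51+53+47=229 → 533/762 = 0.69948
Lowest is class 'joy' with precision = 0.5285.

0.5285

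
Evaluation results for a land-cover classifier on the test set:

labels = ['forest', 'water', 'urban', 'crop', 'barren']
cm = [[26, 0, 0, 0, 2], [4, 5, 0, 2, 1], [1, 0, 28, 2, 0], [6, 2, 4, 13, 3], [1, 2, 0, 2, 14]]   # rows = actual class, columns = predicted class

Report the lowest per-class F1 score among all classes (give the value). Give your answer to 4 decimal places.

Per-class F1 score (2·TP/(2·TP+FP+FN)):
  forest: TP=26, FP=4+1+6+1=12, FN=0+0+0+2=2 → 52/66 = 0.78788
  water: TP=5, FP=0+0+2+2=4, FN=4+0+2+1=7 → 10/21 = 0.47619
  urban: TP=28, FP=0+0+4+0=4, FN=1+0+2+0=3 → 56/63 = 0.88889
  crop: TP=13, FP=0+2+2+2=6, FN=6+2+4+3=15 → 26/47 = 0.55319
  barren: TP=14, FP=2+1+0+3=6, FN=1+2+0+2=5 → 28/39 = 0.71795
Lowest is class 'water' with F1 score = 0.4762.

0.4762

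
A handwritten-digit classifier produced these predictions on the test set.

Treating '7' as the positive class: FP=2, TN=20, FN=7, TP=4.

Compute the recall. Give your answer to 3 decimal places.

0.364

Recall = TP/(TP+FN) = 4/(4+7) = 4/11 = 0.364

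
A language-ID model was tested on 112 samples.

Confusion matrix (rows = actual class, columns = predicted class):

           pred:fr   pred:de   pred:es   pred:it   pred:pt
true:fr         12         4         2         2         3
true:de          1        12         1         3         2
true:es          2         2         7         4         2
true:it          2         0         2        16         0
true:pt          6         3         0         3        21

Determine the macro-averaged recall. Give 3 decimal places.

0.600

Per-class recall (TP/(TP+FN)):
  fr: TP=12, FN=4+2+2+3=11 → 12/23 = 0.5217
  de: TP=12, FN=1+1+3+2=7 → 12/19 = 0.6316
  es: TP=7, FN=2+2+4+2=10 → 7/17 = 0.4118
  it: TP=16, FN=2+0+2+0=4 → 16/20 = 0.8000
  pt: TP=21, FN=6+3+0+3=12 → 21/33 = 0.6364
Macro-recall = mean = (0.5217 + 0.6316 + 0.4118 + 0.8000 + 0.6364) / 5 = 0.600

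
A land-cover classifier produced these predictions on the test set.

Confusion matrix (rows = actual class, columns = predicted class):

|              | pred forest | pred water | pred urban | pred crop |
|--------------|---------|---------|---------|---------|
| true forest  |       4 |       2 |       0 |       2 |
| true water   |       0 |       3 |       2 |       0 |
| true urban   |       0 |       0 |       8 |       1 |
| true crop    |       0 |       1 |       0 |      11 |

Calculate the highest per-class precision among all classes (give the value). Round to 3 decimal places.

1.000

Per-class precision (TP/(TP+FP)):
  forest: TP=4, FP=0+0+0=0 → 4/4 = 1.0000
  water: TP=3, FP=2+0+1=3 → 3/6 = 0.5000
  urban: TP=8, FP=0+2+0=2 → 8/10 = 0.8000
  crop: TP=11, FP=2+0+1=3 → 11/14 = 0.7857
Highest is class 'forest' with precision = 1.000.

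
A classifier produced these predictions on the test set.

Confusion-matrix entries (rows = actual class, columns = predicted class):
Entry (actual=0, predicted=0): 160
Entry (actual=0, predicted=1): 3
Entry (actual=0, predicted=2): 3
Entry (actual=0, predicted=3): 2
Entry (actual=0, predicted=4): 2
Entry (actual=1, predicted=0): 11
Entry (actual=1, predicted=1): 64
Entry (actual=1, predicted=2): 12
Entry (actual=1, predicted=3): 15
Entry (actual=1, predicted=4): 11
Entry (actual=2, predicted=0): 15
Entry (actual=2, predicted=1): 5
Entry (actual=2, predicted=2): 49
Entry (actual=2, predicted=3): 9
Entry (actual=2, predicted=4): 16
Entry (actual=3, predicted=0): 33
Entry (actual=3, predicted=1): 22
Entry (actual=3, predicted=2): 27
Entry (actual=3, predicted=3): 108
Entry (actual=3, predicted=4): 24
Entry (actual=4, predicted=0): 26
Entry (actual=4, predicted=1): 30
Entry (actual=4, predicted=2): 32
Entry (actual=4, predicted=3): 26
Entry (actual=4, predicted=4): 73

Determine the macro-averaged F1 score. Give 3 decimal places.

Per-class F1 score (2·TP/(2·TP+FP+FN)):
  0: TP=160, FP=11+15+33+26=85, FN=3+3+2+2=10 → 320/415 = 0.7711
  1: TP=64, FP=3+5+22+30=60, FN=11+12+15+11=49 → 128/237 = 0.5401
  2: TP=49, FP=3+12+27+32=74, FN=15+5+9+16=45 → 98/217 = 0.4516
  3: TP=108, FP=2+15+9+26=52, FN=33+22+27+24=106 → 216/374 = 0.5775
  4: TP=73, FP=2+11+16+24=53, FN=26+30+32+26=114 → 146/313 = 0.4665
Macro-F1 score = mean = (0.7711 + 0.5401 + 0.4516 + 0.5775 + 0.4665) / 5 = 0.561

0.561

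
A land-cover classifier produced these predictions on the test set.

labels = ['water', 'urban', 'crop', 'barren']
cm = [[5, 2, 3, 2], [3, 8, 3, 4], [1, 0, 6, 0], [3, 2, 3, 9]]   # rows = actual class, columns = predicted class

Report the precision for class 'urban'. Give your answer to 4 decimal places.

One-vs-rest for 'urban': TP = diagonal; FP = other classes predicted 'urban'; FN = 'urban' predicted as other.
precision = TP/(TP+FP).
urban: TP=8, FP=2+0+2=4 → 8/12 = 0.66667

0.6667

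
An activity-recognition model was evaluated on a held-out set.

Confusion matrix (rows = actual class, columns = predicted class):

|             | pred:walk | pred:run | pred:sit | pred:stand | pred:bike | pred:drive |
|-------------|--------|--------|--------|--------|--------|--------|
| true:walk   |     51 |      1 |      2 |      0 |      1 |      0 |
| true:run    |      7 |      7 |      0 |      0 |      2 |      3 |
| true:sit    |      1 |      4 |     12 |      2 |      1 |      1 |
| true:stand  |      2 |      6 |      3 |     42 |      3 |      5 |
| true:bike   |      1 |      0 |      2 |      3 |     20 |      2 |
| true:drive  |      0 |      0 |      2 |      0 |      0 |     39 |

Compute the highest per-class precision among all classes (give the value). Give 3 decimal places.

Per-class precision (TP/(TP+FP)):
  walk: TP=51, FP=7+1+2+1+0=11 → 51/62 = 0.8226
  run: TP=7, FP=1+4+6+0+0=11 → 7/18 = 0.3889
  sit: TP=12, FP=2+0+3+2+2=9 → 12/21 = 0.5714
  stand: TP=42, FP=0+0+2+3+0=5 → 42/47 = 0.8936
  bike: TP=20, FP=1+2+1+3+0=7 → 20/27 = 0.7407
  drive: TP=39, FP=0+3+1+5+2=11 → 39/50 = 0.7800
Highest is class 'stand' with precision = 0.894.

0.894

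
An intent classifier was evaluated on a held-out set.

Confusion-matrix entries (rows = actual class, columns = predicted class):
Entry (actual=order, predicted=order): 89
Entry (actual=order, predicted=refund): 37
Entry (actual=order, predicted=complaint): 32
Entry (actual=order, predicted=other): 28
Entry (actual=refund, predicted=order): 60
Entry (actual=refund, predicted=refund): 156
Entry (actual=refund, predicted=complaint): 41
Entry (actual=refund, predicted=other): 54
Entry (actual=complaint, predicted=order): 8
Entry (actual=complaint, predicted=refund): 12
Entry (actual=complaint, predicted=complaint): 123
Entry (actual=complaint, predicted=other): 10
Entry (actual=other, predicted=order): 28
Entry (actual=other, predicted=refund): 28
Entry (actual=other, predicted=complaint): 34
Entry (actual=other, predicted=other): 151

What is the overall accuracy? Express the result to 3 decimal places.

0.582

Accuracy = trace / total = (89+156+123+151=519) / 891 = 519/891 = 0.582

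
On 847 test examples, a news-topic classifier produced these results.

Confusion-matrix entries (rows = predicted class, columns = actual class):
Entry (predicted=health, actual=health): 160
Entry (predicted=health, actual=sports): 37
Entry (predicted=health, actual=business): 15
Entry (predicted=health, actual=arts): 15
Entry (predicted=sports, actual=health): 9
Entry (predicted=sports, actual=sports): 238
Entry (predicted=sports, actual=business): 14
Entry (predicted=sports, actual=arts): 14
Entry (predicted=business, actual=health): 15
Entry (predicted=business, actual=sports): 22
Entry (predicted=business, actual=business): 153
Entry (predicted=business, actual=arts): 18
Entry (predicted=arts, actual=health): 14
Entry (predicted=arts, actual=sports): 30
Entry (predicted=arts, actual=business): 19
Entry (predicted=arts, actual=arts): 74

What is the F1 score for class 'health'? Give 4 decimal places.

0.7529

One-vs-rest for 'health': TP = diagonal; FP = other classes predicted 'health'; FN = 'health' predicted as other.
F1 score = 2·TP/(2·TP+FP+FN).
health: TP=160, FP=37+15+15=67, FN=9+15+14=38 → 320/425 = 0.75294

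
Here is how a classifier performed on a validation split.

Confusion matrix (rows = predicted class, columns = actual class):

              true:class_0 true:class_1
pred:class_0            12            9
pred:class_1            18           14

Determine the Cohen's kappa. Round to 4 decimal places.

Observed agreement pₒ = trace/N = 26/53 = 0.49057
Expected agreement pₑ = Σ (rowᵢ·colᵢ)/N² = (30·21 + 23·32)/53² = 0.48629
κ = (pₒ − pₑ)/(1 − pₑ) = (0.49057 − 0.48629)/(1 − 0.48629) = 0.0083

0.0083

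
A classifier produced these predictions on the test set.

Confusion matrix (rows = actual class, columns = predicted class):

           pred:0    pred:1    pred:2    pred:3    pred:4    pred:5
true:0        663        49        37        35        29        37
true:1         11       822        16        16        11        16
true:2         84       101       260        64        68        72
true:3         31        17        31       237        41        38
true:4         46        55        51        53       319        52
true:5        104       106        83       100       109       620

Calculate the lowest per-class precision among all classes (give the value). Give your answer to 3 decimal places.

0.469

Per-class precision (TP/(TP+FP)):
  0: TP=663, FP=11+84+31+46+104=276 → 663/939 = 0.7061
  1: TP=822, FP=49+101+17+55+106=328 → 822/1150 = 0.7148
  2: TP=260, FP=37+16+31+51+83=218 → 260/478 = 0.5439
  3: TP=237, FP=35+16+64+53+100=268 → 237/505 = 0.4693
  4: TP=319, FP=29+11+68+41+109=258 → 319/577 = 0.5529
  5: TP=620, FP=37+16+72+38+52=215 → 620/835 = 0.7425
Lowest is class '3' with precision = 0.469.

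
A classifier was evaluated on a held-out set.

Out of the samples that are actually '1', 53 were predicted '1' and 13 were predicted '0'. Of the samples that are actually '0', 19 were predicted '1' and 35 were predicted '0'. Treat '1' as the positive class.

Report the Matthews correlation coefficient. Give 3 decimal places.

MCC = (TP·TN − FP·FN) / √((TP+FP)(TP+FN)(TN+FP)(TN+FN))
Numerator = 53·35 − 19·13 = 1608
Denominator = √(72·66·54·48) = √12317184 = 3509.5846
MCC = 1608 / 3509.5846 = 0.458

0.458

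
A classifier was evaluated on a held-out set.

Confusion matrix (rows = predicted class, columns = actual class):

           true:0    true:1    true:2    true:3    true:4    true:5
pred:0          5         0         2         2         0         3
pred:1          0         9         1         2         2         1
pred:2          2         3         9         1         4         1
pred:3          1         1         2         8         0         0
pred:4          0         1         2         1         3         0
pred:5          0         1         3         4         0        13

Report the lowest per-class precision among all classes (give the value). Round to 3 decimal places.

0.417

Per-class precision (TP/(TP+FP)):
  0: TP=5, FP=0+2+2+0+3=7 → 5/12 = 0.4167
  1: TP=9, FP=0+1+2+2+1=6 → 9/15 = 0.6000
  2: TP=9, FP=2+3+1+4+1=11 → 9/20 = 0.4500
  3: TP=8, FP=1+1+2+0+0=4 → 8/12 = 0.6667
  4: TP=3, FP=0+1+2+1+0=4 → 3/7 = 0.4286
  5: TP=13, FP=0+1+3+4+0=8 → 13/21 = 0.6190
Lowest is class '0' with precision = 0.417.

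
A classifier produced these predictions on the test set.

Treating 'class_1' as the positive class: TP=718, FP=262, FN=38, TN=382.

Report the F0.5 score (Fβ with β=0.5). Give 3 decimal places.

Fβ = (1+β²)·TP / ((1+β²)·TP + β²·FN + FP), with β²=1/4
= 1.25·718 / (1.25·718 + 0.25·38 + 262) = 0.768

0.768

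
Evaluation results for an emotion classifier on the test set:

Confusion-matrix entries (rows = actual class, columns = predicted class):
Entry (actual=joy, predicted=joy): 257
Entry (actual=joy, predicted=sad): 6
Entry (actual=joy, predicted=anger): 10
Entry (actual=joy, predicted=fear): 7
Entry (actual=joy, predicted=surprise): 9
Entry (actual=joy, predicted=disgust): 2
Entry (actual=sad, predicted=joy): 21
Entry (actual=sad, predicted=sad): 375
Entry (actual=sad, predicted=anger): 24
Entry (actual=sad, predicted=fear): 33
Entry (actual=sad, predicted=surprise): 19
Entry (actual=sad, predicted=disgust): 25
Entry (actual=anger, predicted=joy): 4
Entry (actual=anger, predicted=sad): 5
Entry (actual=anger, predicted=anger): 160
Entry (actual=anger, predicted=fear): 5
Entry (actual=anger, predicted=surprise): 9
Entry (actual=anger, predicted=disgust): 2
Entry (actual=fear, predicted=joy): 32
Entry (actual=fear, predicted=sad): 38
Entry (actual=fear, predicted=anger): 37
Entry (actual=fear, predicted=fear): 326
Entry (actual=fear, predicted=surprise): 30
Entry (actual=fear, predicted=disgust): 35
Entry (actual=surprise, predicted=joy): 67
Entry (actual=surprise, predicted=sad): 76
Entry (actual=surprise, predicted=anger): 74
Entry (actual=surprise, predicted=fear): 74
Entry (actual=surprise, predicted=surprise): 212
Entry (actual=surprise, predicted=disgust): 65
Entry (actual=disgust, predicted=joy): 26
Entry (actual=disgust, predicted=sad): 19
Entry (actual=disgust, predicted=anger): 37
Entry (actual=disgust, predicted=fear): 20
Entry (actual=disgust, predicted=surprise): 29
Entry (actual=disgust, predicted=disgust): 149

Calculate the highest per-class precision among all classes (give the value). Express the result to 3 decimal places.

0.723

Per-class precision (TP/(TP+FP)):
  joy: TP=257, FP=21+4+32+67+26=150 → 257/407 = 0.6314
  sad: TP=375, FP=6+5+38+76+19=144 → 375/519 = 0.7225
  anger: TP=160, FP=10+24+37+74+37=182 → 160/342 = 0.4678
  fear: TP=326, FP=7+33+5+74+20=139 → 326/465 = 0.7011
  surprise: TP=212, FP=9+19+9+30+29=96 → 212/308 = 0.6883
  disgust: TP=149, FP=2+25+2+35+65=129 → 149/278 = 0.5360
Highest is class 'sad' with precision = 0.723.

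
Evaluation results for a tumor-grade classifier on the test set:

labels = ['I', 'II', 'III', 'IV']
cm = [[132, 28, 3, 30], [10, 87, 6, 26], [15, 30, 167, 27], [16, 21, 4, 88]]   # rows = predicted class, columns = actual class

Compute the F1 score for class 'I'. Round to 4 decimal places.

F1 score = 2·TP/(2·TP+FP+FN).
I: TP=132, FP=28+3+30=61, FN=10+15+16=41 → 264/366 = 0.72131

0.7213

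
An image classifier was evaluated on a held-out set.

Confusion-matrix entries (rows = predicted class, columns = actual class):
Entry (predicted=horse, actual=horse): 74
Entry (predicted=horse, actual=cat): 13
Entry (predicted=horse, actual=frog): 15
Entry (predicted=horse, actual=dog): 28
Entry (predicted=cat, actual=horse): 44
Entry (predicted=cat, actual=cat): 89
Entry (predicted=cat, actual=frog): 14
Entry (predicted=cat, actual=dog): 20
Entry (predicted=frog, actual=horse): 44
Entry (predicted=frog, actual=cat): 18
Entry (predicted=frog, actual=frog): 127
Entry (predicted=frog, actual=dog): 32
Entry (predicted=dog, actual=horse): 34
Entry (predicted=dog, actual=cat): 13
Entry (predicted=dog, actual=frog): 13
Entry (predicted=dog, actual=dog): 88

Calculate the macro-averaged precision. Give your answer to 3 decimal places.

0.568

Per-class precision (TP/(TP+FP)):
  horse: TP=74, FP=13+15+28=56 → 74/130 = 0.5692
  cat: TP=89, FP=44+14+20=78 → 89/167 = 0.5329
  frog: TP=127, FP=44+18+32=94 → 127/221 = 0.5747
  dog: TP=88, FP=34+13+13=60 → 88/148 = 0.5946
Macro-precision = mean = (0.5692 + 0.5329 + 0.5747 + 0.5946) / 4 = 0.568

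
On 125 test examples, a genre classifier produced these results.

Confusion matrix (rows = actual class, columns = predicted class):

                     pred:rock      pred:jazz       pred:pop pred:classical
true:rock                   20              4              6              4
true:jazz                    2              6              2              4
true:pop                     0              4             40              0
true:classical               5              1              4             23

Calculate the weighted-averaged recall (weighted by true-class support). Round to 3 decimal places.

Per-class recall (TP/(TP+FN)):
  rock: TP=20, FN=4+6+4=14 → 20/34 = 0.5882
  jazz: TP=6, FN=2+2+4=8 → 6/14 = 0.4286
  pop: TP=40, FN=0+4+0=4 → 40/44 = 0.9091
  classical: TP=23, FN=5+1+4=10 → 23/33 = 0.6970
Weighted-recall = Σ (supportᵢ/N)·recallᵢ with N=125: (34/125)·0.5882 + (14/125)·0.4286 + (44/125)·0.9091 + (33/125)·0.6970 = 0.712

0.712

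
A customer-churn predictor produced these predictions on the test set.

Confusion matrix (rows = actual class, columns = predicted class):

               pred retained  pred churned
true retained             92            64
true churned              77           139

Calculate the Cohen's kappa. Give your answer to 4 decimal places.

Observed agreement pₒ = trace/N = 231/372 = 0.62097
Expected agreement pₑ = Σ (rowᵢ·colᵢ)/N² = (156·169 + 216·203)/372² = 0.50737
κ = (pₒ − pₑ)/(1 − pₑ) = (0.62097 − 0.50737)/(1 − 0.50737) = 0.2306

0.2306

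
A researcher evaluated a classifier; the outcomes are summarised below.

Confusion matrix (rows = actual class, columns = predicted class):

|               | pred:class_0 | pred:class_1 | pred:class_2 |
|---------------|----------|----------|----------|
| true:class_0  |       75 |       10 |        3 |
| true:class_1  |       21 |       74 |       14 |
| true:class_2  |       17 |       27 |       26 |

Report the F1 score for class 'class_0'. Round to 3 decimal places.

0.746

F1 score = 2·TP/(2·TP+FP+FN).
class_0: TP=75, FP=21+17=38, FN=10+3=13 → 150/201 = 0.7463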